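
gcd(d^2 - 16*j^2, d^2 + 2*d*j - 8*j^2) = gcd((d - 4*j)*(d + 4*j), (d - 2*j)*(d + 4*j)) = d + 4*j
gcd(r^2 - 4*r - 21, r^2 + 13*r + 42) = 1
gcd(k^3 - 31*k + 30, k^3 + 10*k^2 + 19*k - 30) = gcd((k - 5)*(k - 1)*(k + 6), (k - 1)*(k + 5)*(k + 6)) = k^2 + 5*k - 6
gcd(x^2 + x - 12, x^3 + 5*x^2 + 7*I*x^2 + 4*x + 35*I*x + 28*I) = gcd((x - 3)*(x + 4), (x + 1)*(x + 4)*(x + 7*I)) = x + 4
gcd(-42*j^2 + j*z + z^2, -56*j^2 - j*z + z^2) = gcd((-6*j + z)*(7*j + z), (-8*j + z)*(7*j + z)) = 7*j + z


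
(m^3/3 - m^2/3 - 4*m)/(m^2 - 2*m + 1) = m*(m^2 - m - 12)/(3*(m^2 - 2*m + 1))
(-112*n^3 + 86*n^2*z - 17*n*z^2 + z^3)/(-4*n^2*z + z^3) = (56*n^2 - 15*n*z + z^2)/(z*(2*n + z))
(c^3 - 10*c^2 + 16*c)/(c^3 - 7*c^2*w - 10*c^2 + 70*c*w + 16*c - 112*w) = c/(c - 7*w)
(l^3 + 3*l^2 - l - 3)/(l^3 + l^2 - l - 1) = (l + 3)/(l + 1)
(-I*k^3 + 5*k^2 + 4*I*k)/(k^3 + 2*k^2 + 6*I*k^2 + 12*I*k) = (-I*k^2 + 5*k + 4*I)/(k^2 + k*(2 + 6*I) + 12*I)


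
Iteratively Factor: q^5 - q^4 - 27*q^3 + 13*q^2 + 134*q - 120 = (q - 5)*(q^4 + 4*q^3 - 7*q^2 - 22*q + 24) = (q - 5)*(q + 4)*(q^3 - 7*q + 6) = (q - 5)*(q + 3)*(q + 4)*(q^2 - 3*q + 2) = (q - 5)*(q - 1)*(q + 3)*(q + 4)*(q - 2)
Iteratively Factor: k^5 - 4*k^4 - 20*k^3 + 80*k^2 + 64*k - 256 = (k - 4)*(k^4 - 20*k^2 + 64) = (k - 4)*(k + 4)*(k^3 - 4*k^2 - 4*k + 16) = (k - 4)*(k - 2)*(k + 4)*(k^2 - 2*k - 8) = (k - 4)^2*(k - 2)*(k + 4)*(k + 2)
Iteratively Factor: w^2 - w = (w - 1)*(w)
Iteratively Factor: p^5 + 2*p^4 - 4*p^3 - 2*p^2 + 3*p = (p - 1)*(p^4 + 3*p^3 - p^2 - 3*p) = p*(p - 1)*(p^3 + 3*p^2 - p - 3) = p*(p - 1)*(p + 1)*(p^2 + 2*p - 3) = p*(p - 1)*(p + 1)*(p + 3)*(p - 1)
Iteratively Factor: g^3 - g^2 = (g)*(g^2 - g) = g*(g - 1)*(g)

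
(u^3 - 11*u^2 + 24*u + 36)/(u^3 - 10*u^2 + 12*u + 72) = (u + 1)/(u + 2)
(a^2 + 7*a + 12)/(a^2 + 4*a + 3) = (a + 4)/(a + 1)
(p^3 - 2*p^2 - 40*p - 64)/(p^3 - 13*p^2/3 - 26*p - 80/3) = 3*(p + 4)/(3*p + 5)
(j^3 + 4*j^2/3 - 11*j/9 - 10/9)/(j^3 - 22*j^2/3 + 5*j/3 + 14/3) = (j + 5/3)/(j - 7)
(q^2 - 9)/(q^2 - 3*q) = (q + 3)/q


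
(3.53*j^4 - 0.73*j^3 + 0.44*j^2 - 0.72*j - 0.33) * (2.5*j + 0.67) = 8.825*j^5 + 0.5401*j^4 + 0.6109*j^3 - 1.5052*j^2 - 1.3074*j - 0.2211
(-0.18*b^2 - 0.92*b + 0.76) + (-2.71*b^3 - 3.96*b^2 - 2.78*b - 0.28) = -2.71*b^3 - 4.14*b^2 - 3.7*b + 0.48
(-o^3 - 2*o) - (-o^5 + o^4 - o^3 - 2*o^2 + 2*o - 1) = o^5 - o^4 + 2*o^2 - 4*o + 1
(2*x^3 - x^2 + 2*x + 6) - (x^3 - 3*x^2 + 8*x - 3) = x^3 + 2*x^2 - 6*x + 9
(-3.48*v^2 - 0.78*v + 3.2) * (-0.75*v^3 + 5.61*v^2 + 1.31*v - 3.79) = 2.61*v^5 - 18.9378*v^4 - 11.3346*v^3 + 30.1194*v^2 + 7.1482*v - 12.128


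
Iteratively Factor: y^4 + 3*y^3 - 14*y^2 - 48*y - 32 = (y - 4)*(y^3 + 7*y^2 + 14*y + 8) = (y - 4)*(y + 1)*(y^2 + 6*y + 8) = (y - 4)*(y + 1)*(y + 4)*(y + 2)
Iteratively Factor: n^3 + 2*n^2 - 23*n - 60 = (n - 5)*(n^2 + 7*n + 12) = (n - 5)*(n + 3)*(n + 4)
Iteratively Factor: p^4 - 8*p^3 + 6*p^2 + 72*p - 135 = (p - 5)*(p^3 - 3*p^2 - 9*p + 27) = (p - 5)*(p - 3)*(p^2 - 9) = (p - 5)*(p - 3)*(p + 3)*(p - 3)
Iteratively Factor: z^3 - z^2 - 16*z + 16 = (z - 1)*(z^2 - 16) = (z - 4)*(z - 1)*(z + 4)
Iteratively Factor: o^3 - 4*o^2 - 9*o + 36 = (o + 3)*(o^2 - 7*o + 12) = (o - 3)*(o + 3)*(o - 4)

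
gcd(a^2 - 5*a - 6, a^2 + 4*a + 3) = a + 1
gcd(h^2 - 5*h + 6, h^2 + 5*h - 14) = h - 2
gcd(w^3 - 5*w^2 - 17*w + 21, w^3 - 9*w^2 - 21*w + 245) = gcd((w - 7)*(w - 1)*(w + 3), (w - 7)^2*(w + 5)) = w - 7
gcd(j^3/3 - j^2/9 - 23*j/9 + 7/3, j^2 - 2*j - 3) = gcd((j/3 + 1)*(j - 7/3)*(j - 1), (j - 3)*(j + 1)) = 1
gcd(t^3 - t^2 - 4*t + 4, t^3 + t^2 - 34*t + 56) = t - 2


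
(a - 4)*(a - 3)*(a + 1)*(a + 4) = a^4 - 2*a^3 - 19*a^2 + 32*a + 48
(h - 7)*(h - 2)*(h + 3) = h^3 - 6*h^2 - 13*h + 42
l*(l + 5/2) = l^2 + 5*l/2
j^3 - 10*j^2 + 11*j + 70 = (j - 7)*(j - 5)*(j + 2)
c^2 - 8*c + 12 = (c - 6)*(c - 2)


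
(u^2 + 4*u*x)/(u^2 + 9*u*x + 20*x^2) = u/(u + 5*x)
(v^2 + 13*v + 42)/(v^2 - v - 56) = (v + 6)/(v - 8)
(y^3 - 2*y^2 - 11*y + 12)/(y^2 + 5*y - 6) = (y^2 - y - 12)/(y + 6)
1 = 1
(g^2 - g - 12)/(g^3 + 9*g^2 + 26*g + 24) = (g - 4)/(g^2 + 6*g + 8)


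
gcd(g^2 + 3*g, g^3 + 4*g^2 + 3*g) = g^2 + 3*g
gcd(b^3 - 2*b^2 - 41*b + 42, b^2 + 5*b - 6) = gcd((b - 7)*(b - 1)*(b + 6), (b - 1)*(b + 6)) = b^2 + 5*b - 6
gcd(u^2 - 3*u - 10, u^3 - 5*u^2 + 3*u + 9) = 1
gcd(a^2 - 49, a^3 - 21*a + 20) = 1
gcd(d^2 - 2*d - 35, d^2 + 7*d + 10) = d + 5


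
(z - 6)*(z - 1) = z^2 - 7*z + 6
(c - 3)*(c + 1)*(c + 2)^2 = c^4 + 2*c^3 - 7*c^2 - 20*c - 12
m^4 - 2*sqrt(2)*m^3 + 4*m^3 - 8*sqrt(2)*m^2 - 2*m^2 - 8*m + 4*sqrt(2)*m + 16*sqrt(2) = (m + 4)*(m - 2*sqrt(2))*(m - sqrt(2))*(m + sqrt(2))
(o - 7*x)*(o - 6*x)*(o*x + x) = o^3*x - 13*o^2*x^2 + o^2*x + 42*o*x^3 - 13*o*x^2 + 42*x^3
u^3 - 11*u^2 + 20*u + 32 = (u - 8)*(u - 4)*(u + 1)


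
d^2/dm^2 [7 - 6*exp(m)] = -6*exp(m)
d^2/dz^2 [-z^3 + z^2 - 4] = 2 - 6*z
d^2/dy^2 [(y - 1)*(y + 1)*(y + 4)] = 6*y + 8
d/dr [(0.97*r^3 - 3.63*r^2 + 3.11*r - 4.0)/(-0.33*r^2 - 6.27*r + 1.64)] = (-0.3201*r^4 - 12.1638*r^3 + 28.5588*r^2 - 14.5464*r - 19.9796)/(0.1089*r^4 + 4.1382*r^3 + 38.2305*r^2 - 20.5656*r + 2.6896)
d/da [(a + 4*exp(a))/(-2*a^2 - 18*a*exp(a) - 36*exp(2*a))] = ((a + 4*exp(a))*(9*a*exp(a) + 2*a + 36*exp(2*a) + 9*exp(a)) - (4*exp(a) + 1)*(a^2 + 9*a*exp(a) + 18*exp(2*a)))/(2*(a^2 + 9*a*exp(a) + 18*exp(2*a))^2)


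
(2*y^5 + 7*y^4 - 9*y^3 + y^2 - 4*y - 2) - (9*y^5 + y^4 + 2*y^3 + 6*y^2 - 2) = -7*y^5 + 6*y^4 - 11*y^3 - 5*y^2 - 4*y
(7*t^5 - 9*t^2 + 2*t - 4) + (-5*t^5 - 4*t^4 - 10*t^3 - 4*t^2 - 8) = 2*t^5 - 4*t^4 - 10*t^3 - 13*t^2 + 2*t - 12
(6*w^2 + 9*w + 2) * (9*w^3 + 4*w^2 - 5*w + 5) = 54*w^5 + 105*w^4 + 24*w^3 - 7*w^2 + 35*w + 10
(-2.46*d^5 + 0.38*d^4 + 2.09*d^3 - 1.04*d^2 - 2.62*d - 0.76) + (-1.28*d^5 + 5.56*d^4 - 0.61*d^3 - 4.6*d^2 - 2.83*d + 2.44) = -3.74*d^5 + 5.94*d^4 + 1.48*d^3 - 5.64*d^2 - 5.45*d + 1.68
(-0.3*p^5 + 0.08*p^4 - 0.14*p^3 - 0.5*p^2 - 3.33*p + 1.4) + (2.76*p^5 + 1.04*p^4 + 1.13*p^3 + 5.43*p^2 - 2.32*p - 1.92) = 2.46*p^5 + 1.12*p^4 + 0.99*p^3 + 4.93*p^2 - 5.65*p - 0.52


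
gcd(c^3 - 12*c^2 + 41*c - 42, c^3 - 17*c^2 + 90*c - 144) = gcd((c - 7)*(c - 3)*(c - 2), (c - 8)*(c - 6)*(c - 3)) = c - 3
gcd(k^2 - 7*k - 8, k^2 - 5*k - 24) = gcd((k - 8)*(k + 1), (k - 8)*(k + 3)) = k - 8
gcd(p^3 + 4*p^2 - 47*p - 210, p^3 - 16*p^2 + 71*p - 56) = p - 7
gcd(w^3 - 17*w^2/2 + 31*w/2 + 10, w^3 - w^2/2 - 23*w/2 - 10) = w - 4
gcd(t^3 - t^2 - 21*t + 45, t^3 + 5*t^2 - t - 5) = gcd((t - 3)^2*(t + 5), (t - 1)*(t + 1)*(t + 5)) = t + 5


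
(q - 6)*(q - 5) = q^2 - 11*q + 30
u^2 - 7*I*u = u*(u - 7*I)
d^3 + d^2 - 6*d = d*(d - 2)*(d + 3)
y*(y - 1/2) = y^2 - y/2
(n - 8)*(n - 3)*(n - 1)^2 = n^4 - 13*n^3 + 47*n^2 - 59*n + 24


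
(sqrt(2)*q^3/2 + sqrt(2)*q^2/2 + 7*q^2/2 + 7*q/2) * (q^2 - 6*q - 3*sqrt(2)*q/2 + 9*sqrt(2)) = sqrt(2)*q^5/2 - 5*sqrt(2)*q^4/2 + 2*q^4 - 33*sqrt(2)*q^3/4 - 10*q^3 - 12*q^2 + 105*sqrt(2)*q^2/4 + 63*sqrt(2)*q/2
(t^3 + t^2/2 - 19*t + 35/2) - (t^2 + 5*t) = t^3 - t^2/2 - 24*t + 35/2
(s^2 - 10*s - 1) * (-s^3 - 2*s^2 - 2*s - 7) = -s^5 + 8*s^4 + 19*s^3 + 15*s^2 + 72*s + 7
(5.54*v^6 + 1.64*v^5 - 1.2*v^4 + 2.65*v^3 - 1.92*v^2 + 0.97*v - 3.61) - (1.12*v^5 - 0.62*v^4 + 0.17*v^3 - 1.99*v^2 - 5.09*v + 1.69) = 5.54*v^6 + 0.52*v^5 - 0.58*v^4 + 2.48*v^3 + 0.0700000000000001*v^2 + 6.06*v - 5.3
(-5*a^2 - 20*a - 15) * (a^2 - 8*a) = -5*a^4 + 20*a^3 + 145*a^2 + 120*a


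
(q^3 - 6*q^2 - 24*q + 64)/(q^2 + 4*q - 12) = (q^2 - 4*q - 32)/(q + 6)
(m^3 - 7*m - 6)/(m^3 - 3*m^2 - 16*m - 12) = (m - 3)/(m - 6)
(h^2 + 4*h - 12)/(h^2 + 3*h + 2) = (h^2 + 4*h - 12)/(h^2 + 3*h + 2)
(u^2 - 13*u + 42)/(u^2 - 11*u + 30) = (u - 7)/(u - 5)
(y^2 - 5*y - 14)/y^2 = 1 - 5/y - 14/y^2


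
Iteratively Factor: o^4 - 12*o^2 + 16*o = (o + 4)*(o^3 - 4*o^2 + 4*o) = (o - 2)*(o + 4)*(o^2 - 2*o) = o*(o - 2)*(o + 4)*(o - 2)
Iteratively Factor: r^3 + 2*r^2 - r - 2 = (r - 1)*(r^2 + 3*r + 2) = (r - 1)*(r + 2)*(r + 1)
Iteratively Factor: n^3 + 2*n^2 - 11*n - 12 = (n - 3)*(n^2 + 5*n + 4) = (n - 3)*(n + 1)*(n + 4)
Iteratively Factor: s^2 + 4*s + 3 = (s + 3)*(s + 1)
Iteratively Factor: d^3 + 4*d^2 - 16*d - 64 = (d + 4)*(d^2 - 16) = (d - 4)*(d + 4)*(d + 4)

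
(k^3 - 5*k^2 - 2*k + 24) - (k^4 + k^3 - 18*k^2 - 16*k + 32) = -k^4 + 13*k^2 + 14*k - 8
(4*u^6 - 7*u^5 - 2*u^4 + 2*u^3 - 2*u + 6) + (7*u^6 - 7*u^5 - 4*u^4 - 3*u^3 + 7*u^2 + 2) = 11*u^6 - 14*u^5 - 6*u^4 - u^3 + 7*u^2 - 2*u + 8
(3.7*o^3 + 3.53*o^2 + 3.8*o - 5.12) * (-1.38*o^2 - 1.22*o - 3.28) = -5.106*o^5 - 9.3854*o^4 - 21.6866*o^3 - 9.1488*o^2 - 6.2176*o + 16.7936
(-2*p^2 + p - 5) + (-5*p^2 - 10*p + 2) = -7*p^2 - 9*p - 3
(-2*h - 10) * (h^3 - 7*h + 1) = -2*h^4 - 10*h^3 + 14*h^2 + 68*h - 10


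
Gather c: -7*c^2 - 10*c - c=-7*c^2 - 11*c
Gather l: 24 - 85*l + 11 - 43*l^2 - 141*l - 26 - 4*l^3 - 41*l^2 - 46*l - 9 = -4*l^3 - 84*l^2 - 272*l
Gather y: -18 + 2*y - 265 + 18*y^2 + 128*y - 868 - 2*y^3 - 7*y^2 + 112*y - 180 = -2*y^3 + 11*y^2 + 242*y - 1331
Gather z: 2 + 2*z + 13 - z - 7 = z + 8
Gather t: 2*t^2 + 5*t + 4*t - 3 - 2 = 2*t^2 + 9*t - 5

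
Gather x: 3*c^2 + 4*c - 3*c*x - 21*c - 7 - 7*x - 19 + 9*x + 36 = 3*c^2 - 17*c + x*(2 - 3*c) + 10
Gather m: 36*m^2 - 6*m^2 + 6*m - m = 30*m^2 + 5*m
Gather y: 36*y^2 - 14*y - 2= 36*y^2 - 14*y - 2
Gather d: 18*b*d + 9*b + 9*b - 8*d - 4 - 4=18*b + d*(18*b - 8) - 8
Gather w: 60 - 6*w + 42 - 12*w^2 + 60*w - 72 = -12*w^2 + 54*w + 30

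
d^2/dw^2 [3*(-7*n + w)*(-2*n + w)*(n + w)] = -48*n + 18*w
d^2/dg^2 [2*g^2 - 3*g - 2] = 4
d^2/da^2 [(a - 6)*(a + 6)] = 2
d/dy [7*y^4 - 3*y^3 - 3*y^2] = y*(28*y^2 - 9*y - 6)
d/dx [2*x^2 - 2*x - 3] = 4*x - 2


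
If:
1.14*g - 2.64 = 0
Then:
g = 2.32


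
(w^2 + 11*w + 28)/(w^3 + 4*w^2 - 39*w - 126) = (w + 4)/(w^2 - 3*w - 18)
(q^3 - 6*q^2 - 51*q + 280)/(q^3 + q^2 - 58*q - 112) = (q - 5)/(q + 2)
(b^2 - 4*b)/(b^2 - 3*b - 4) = b/(b + 1)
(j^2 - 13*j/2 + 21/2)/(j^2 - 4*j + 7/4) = 2*(j - 3)/(2*j - 1)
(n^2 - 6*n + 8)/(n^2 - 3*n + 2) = (n - 4)/(n - 1)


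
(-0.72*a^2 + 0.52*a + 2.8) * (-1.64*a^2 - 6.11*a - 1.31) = 1.1808*a^4 + 3.5464*a^3 - 6.826*a^2 - 17.7892*a - 3.668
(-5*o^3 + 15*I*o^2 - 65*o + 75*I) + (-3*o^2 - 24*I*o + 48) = -5*o^3 - 3*o^2 + 15*I*o^2 - 65*o - 24*I*o + 48 + 75*I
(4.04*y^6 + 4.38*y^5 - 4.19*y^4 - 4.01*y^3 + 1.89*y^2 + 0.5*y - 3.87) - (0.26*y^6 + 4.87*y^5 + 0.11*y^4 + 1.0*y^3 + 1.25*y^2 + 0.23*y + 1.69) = 3.78*y^6 - 0.49*y^5 - 4.3*y^4 - 5.01*y^3 + 0.64*y^2 + 0.27*y - 5.56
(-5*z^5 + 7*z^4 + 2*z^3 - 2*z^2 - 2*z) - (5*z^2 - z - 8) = -5*z^5 + 7*z^4 + 2*z^3 - 7*z^2 - z + 8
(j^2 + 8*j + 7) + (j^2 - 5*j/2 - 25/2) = 2*j^2 + 11*j/2 - 11/2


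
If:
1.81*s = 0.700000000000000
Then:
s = 0.39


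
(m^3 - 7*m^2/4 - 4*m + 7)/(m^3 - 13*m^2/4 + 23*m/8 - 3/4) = 2*(4*m^2 + m - 14)/(8*m^2 - 10*m + 3)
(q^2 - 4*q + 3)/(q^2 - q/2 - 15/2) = 2*(q - 1)/(2*q + 5)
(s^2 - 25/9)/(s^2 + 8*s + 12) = (s^2 - 25/9)/(s^2 + 8*s + 12)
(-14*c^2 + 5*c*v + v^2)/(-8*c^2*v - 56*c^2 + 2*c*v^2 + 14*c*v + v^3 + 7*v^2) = (7*c + v)/(4*c*v + 28*c + v^2 + 7*v)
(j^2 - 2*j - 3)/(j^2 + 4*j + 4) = (j^2 - 2*j - 3)/(j^2 + 4*j + 4)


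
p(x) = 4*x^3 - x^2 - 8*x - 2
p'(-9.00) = 982.00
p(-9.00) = -2927.00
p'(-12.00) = 1744.00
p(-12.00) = -6962.00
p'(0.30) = -7.52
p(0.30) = -4.38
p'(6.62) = 504.65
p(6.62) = 1061.69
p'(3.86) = 163.08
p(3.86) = 182.27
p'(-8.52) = 880.12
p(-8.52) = -2480.31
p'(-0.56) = -3.12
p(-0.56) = 1.46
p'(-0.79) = 1.07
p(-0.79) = 1.72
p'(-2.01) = 44.50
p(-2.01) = -22.44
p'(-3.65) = 159.17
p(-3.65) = -180.63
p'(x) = 12*x^2 - 2*x - 8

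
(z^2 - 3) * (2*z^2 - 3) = 2*z^4 - 9*z^2 + 9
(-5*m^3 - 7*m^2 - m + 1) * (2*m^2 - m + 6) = -10*m^5 - 9*m^4 - 25*m^3 - 39*m^2 - 7*m + 6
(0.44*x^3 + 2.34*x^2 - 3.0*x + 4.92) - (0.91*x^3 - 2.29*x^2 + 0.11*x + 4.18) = -0.47*x^3 + 4.63*x^2 - 3.11*x + 0.74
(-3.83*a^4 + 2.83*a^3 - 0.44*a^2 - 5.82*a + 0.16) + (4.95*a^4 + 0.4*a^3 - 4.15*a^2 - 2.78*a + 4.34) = 1.12*a^4 + 3.23*a^3 - 4.59*a^2 - 8.6*a + 4.5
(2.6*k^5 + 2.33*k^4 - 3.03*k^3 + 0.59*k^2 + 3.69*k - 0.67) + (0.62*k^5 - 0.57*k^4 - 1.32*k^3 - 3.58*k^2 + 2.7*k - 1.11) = 3.22*k^5 + 1.76*k^4 - 4.35*k^3 - 2.99*k^2 + 6.39*k - 1.78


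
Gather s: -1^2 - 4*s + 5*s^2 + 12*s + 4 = 5*s^2 + 8*s + 3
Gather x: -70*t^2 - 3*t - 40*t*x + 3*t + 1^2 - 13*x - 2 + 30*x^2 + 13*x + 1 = -70*t^2 - 40*t*x + 30*x^2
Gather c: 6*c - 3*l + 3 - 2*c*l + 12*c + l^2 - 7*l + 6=c*(18 - 2*l) + l^2 - 10*l + 9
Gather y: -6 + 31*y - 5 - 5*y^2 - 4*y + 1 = -5*y^2 + 27*y - 10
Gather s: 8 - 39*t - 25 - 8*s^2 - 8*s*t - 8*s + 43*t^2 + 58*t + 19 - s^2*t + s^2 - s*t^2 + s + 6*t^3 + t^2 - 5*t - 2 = s^2*(-t - 7) + s*(-t^2 - 8*t - 7) + 6*t^3 + 44*t^2 + 14*t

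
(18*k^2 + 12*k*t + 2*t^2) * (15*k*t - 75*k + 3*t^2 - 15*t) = 270*k^3*t - 1350*k^3 + 234*k^2*t^2 - 1170*k^2*t + 66*k*t^3 - 330*k*t^2 + 6*t^4 - 30*t^3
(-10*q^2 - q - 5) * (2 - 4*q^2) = 40*q^4 + 4*q^3 - 2*q - 10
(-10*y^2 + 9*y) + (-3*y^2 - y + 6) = -13*y^2 + 8*y + 6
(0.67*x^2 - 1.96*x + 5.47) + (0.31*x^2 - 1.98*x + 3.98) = 0.98*x^2 - 3.94*x + 9.45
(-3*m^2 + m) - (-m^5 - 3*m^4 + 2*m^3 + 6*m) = m^5 + 3*m^4 - 2*m^3 - 3*m^2 - 5*m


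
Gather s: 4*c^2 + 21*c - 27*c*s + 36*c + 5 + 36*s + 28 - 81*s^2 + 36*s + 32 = 4*c^2 + 57*c - 81*s^2 + s*(72 - 27*c) + 65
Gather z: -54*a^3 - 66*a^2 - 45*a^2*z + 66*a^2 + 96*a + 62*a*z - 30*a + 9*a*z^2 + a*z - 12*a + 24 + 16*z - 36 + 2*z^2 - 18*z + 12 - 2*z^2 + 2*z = -54*a^3 + 9*a*z^2 + 54*a + z*(-45*a^2 + 63*a)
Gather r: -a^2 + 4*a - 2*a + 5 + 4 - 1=-a^2 + 2*a + 8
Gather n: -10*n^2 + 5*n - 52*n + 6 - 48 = -10*n^2 - 47*n - 42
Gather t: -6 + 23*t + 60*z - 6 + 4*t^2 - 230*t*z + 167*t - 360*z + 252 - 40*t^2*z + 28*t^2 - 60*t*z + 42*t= t^2*(32 - 40*z) + t*(232 - 290*z) - 300*z + 240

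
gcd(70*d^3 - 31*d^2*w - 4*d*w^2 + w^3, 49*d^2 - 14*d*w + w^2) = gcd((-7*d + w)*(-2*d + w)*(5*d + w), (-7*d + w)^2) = -7*d + w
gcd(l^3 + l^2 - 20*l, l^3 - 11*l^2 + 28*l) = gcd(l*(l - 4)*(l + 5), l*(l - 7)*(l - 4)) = l^2 - 4*l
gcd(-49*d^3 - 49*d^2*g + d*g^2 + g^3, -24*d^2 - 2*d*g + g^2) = 1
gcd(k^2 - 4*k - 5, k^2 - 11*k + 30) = k - 5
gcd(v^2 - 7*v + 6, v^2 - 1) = v - 1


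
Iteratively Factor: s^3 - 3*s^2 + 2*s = (s - 2)*(s^2 - s) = (s - 2)*(s - 1)*(s)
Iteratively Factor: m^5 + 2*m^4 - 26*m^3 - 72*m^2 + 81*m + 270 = (m - 5)*(m^4 + 7*m^3 + 9*m^2 - 27*m - 54) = (m - 5)*(m + 3)*(m^3 + 4*m^2 - 3*m - 18) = (m - 5)*(m + 3)^2*(m^2 + m - 6) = (m - 5)*(m + 3)^3*(m - 2)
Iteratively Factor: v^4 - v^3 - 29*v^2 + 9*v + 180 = (v + 4)*(v^3 - 5*v^2 - 9*v + 45) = (v - 5)*(v + 4)*(v^2 - 9) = (v - 5)*(v + 3)*(v + 4)*(v - 3)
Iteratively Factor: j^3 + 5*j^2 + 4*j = (j + 1)*(j^2 + 4*j) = j*(j + 1)*(j + 4)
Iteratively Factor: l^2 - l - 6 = (l + 2)*(l - 3)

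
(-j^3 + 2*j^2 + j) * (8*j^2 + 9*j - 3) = -8*j^5 + 7*j^4 + 29*j^3 + 3*j^2 - 3*j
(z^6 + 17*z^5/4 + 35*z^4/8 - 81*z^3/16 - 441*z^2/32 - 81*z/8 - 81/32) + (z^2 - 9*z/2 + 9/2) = z^6 + 17*z^5/4 + 35*z^4/8 - 81*z^3/16 - 409*z^2/32 - 117*z/8 + 63/32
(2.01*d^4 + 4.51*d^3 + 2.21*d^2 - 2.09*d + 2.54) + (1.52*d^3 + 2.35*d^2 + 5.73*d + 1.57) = 2.01*d^4 + 6.03*d^3 + 4.56*d^2 + 3.64*d + 4.11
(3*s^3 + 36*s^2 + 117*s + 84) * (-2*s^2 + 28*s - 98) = -6*s^5 + 12*s^4 + 480*s^3 - 420*s^2 - 9114*s - 8232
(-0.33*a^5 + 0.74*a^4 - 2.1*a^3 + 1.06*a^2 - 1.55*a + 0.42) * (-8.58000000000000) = 2.8314*a^5 - 6.3492*a^4 + 18.018*a^3 - 9.0948*a^2 + 13.299*a - 3.6036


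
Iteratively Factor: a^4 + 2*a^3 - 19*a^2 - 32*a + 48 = (a - 4)*(a^3 + 6*a^2 + 5*a - 12) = (a - 4)*(a - 1)*(a^2 + 7*a + 12) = (a - 4)*(a - 1)*(a + 4)*(a + 3)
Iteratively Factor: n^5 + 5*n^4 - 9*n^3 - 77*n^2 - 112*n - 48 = (n + 1)*(n^4 + 4*n^3 - 13*n^2 - 64*n - 48) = (n - 4)*(n + 1)*(n^3 + 8*n^2 + 19*n + 12) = (n - 4)*(n + 1)^2*(n^2 + 7*n + 12) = (n - 4)*(n + 1)^2*(n + 3)*(n + 4)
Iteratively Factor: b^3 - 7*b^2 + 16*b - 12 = (b - 2)*(b^2 - 5*b + 6) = (b - 2)^2*(b - 3)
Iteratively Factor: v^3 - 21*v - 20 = (v + 4)*(v^2 - 4*v - 5) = (v + 1)*(v + 4)*(v - 5)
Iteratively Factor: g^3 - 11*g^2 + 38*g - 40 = (g - 2)*(g^2 - 9*g + 20) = (g - 4)*(g - 2)*(g - 5)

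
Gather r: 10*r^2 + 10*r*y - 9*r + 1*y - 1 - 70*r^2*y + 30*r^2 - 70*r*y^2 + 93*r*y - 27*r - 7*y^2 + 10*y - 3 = r^2*(40 - 70*y) + r*(-70*y^2 + 103*y - 36) - 7*y^2 + 11*y - 4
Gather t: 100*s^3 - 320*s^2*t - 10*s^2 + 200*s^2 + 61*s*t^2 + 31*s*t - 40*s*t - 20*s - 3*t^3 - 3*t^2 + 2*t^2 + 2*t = 100*s^3 + 190*s^2 - 20*s - 3*t^3 + t^2*(61*s - 1) + t*(-320*s^2 - 9*s + 2)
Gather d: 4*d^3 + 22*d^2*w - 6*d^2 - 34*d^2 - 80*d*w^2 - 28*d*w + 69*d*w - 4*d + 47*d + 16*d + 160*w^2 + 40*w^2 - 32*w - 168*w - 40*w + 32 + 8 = 4*d^3 + d^2*(22*w - 40) + d*(-80*w^2 + 41*w + 59) + 200*w^2 - 240*w + 40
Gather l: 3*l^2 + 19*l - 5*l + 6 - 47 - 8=3*l^2 + 14*l - 49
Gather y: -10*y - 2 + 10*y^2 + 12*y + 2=10*y^2 + 2*y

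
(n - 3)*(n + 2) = n^2 - n - 6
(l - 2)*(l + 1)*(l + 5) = l^3 + 4*l^2 - 7*l - 10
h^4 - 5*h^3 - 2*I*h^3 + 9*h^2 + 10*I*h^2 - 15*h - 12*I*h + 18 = (h - 3)*(h - 2)*(h - 3*I)*(h + I)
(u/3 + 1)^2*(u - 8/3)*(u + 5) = u^4/9 + 25*u^3/27 + 29*u^2/27 - 59*u/9 - 40/3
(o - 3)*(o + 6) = o^2 + 3*o - 18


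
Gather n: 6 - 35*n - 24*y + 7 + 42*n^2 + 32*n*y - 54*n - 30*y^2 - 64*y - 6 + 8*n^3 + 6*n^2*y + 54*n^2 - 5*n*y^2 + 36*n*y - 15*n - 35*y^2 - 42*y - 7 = 8*n^3 + n^2*(6*y + 96) + n*(-5*y^2 + 68*y - 104) - 65*y^2 - 130*y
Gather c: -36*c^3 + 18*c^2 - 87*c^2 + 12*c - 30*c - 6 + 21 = -36*c^3 - 69*c^2 - 18*c + 15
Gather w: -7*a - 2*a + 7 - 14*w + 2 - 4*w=-9*a - 18*w + 9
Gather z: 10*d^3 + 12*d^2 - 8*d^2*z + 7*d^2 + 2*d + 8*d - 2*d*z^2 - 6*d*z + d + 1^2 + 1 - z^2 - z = 10*d^3 + 19*d^2 + 11*d + z^2*(-2*d - 1) + z*(-8*d^2 - 6*d - 1) + 2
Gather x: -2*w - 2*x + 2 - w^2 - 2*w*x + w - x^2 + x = -w^2 - w - x^2 + x*(-2*w - 1) + 2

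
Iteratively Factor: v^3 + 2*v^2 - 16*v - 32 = (v + 4)*(v^2 - 2*v - 8) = (v + 2)*(v + 4)*(v - 4)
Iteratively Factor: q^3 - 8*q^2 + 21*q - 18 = (q - 3)*(q^2 - 5*q + 6) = (q - 3)*(q - 2)*(q - 3)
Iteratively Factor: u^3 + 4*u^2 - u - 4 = (u + 1)*(u^2 + 3*u - 4) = (u - 1)*(u + 1)*(u + 4)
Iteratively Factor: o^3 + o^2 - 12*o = (o - 3)*(o^2 + 4*o) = (o - 3)*(o + 4)*(o)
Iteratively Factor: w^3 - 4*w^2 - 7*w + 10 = (w + 2)*(w^2 - 6*w + 5) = (w - 1)*(w + 2)*(w - 5)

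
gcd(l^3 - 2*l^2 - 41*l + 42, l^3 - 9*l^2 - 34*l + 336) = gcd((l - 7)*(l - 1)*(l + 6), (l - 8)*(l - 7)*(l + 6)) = l^2 - l - 42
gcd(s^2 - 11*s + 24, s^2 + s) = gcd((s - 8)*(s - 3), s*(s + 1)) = 1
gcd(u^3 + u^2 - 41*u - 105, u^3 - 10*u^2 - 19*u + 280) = u^2 - 2*u - 35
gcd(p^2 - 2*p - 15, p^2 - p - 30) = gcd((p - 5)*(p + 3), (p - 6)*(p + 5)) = 1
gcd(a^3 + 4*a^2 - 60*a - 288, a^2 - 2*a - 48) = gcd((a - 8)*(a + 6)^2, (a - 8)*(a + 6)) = a^2 - 2*a - 48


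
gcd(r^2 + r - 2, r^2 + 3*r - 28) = 1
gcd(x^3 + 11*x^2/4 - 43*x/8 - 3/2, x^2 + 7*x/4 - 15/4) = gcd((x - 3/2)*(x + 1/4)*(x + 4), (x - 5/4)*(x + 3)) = 1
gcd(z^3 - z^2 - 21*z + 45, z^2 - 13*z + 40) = 1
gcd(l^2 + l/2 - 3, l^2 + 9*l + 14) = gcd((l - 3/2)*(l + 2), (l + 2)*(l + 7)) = l + 2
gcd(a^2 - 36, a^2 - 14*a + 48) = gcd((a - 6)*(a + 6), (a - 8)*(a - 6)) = a - 6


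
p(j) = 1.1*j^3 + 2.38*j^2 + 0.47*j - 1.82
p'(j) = 3.3*j^2 + 4.76*j + 0.47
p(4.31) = 132.49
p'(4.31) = 82.29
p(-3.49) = -21.23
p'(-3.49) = 24.05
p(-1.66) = -1.07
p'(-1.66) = 1.66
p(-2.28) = -3.56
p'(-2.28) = 6.77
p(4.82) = 178.92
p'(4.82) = 100.08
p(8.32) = 800.36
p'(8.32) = 268.51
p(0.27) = -1.50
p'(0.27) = 2.00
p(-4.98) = -80.99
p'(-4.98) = 58.61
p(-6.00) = -156.56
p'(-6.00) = 90.71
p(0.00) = -1.82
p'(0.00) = 0.47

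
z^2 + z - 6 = (z - 2)*(z + 3)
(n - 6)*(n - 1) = n^2 - 7*n + 6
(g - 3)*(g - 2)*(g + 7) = g^3 + 2*g^2 - 29*g + 42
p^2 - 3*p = p*(p - 3)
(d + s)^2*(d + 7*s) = d^3 + 9*d^2*s + 15*d*s^2 + 7*s^3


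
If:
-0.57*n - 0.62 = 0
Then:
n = -1.09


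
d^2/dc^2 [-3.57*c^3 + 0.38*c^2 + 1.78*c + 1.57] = 0.76 - 21.42*c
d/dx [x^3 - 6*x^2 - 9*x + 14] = 3*x^2 - 12*x - 9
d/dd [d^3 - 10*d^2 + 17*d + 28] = 3*d^2 - 20*d + 17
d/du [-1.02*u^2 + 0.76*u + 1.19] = 0.76 - 2.04*u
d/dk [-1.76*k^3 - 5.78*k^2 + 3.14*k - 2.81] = -5.28*k^2 - 11.56*k + 3.14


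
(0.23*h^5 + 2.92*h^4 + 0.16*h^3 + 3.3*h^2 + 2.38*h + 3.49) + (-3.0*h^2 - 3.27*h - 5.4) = 0.23*h^5 + 2.92*h^4 + 0.16*h^3 + 0.3*h^2 - 0.89*h - 1.91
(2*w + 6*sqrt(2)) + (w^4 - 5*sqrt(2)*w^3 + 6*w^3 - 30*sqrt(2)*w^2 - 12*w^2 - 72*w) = w^4 - 5*sqrt(2)*w^3 + 6*w^3 - 30*sqrt(2)*w^2 - 12*w^2 - 70*w + 6*sqrt(2)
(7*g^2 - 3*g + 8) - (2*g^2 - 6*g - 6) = 5*g^2 + 3*g + 14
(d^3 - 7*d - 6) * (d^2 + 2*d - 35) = d^5 + 2*d^4 - 42*d^3 - 20*d^2 + 233*d + 210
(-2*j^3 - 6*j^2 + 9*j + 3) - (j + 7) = -2*j^3 - 6*j^2 + 8*j - 4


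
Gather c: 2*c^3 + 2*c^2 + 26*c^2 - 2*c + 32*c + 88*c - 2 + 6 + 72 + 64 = 2*c^3 + 28*c^2 + 118*c + 140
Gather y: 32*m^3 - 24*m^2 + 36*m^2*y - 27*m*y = 32*m^3 - 24*m^2 + y*(36*m^2 - 27*m)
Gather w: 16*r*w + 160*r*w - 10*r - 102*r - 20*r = 176*r*w - 132*r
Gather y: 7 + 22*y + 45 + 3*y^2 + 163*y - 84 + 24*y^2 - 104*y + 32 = 27*y^2 + 81*y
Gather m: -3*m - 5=-3*m - 5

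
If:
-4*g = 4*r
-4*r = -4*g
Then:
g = 0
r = 0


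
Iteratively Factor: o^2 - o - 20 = (o + 4)*(o - 5)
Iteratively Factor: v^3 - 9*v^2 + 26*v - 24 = (v - 4)*(v^2 - 5*v + 6) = (v - 4)*(v - 3)*(v - 2)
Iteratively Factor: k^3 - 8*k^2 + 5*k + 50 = (k + 2)*(k^2 - 10*k + 25) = (k - 5)*(k + 2)*(k - 5)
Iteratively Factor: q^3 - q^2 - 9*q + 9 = (q - 3)*(q^2 + 2*q - 3) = (q - 3)*(q - 1)*(q + 3)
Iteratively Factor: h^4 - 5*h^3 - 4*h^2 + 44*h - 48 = (h + 3)*(h^3 - 8*h^2 + 20*h - 16) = (h - 4)*(h + 3)*(h^2 - 4*h + 4) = (h - 4)*(h - 2)*(h + 3)*(h - 2)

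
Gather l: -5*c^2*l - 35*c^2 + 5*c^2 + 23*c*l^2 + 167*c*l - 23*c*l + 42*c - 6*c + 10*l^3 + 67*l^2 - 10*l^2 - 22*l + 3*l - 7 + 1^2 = -30*c^2 + 36*c + 10*l^3 + l^2*(23*c + 57) + l*(-5*c^2 + 144*c - 19) - 6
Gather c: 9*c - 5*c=4*c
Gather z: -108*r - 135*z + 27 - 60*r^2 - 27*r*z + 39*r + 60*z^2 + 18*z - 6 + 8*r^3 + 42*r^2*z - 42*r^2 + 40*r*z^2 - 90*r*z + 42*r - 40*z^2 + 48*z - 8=8*r^3 - 102*r^2 - 27*r + z^2*(40*r + 20) + z*(42*r^2 - 117*r - 69) + 13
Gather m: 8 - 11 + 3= 0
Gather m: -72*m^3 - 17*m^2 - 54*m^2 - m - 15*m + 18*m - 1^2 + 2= -72*m^3 - 71*m^2 + 2*m + 1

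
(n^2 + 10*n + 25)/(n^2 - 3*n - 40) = (n + 5)/(n - 8)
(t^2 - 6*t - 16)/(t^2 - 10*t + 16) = (t + 2)/(t - 2)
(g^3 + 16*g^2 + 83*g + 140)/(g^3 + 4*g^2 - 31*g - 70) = (g^2 + 9*g + 20)/(g^2 - 3*g - 10)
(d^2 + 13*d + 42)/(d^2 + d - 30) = (d + 7)/(d - 5)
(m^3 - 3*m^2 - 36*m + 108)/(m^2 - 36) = m - 3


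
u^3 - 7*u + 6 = (u - 2)*(u - 1)*(u + 3)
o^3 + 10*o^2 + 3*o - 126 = (o - 3)*(o + 6)*(o + 7)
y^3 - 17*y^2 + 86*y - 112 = (y - 8)*(y - 7)*(y - 2)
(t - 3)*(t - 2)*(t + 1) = t^3 - 4*t^2 + t + 6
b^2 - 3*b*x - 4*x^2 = (b - 4*x)*(b + x)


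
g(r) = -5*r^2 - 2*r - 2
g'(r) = -10*r - 2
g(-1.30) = -7.85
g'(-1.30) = 11.00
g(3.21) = -59.94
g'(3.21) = -34.10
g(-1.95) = -17.11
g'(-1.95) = 17.50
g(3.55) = -72.11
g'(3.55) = -37.50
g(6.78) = -245.40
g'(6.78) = -69.80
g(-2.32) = -24.27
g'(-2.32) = 21.20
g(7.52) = -299.79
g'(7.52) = -77.20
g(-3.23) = -47.70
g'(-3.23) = 30.30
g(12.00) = -746.00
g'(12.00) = -122.00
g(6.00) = -194.00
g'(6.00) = -62.00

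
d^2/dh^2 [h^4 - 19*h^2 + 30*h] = 12*h^2 - 38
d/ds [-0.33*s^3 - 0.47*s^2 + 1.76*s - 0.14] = -0.99*s^2 - 0.94*s + 1.76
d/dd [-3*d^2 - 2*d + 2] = -6*d - 2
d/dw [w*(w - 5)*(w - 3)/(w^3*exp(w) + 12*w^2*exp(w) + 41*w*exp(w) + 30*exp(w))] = (-w^6 - 4*w^5 + 60*w^4 + 170*w^3 - 793*w^2 - 930*w + 450)*exp(-w)/(w^6 + 24*w^5 + 226*w^4 + 1044*w^3 + 2401*w^2 + 2460*w + 900)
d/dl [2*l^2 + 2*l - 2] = 4*l + 2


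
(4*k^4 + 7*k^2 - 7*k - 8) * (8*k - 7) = 32*k^5 - 28*k^4 + 56*k^3 - 105*k^2 - 15*k + 56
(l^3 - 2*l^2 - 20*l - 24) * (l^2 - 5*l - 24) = l^5 - 7*l^4 - 34*l^3 + 124*l^2 + 600*l + 576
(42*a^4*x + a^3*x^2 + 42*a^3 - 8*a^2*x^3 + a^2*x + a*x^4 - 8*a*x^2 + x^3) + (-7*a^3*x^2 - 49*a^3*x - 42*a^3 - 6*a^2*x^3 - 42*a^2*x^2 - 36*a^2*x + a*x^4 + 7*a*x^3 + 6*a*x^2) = 42*a^4*x - 6*a^3*x^2 - 49*a^3*x - 14*a^2*x^3 - 42*a^2*x^2 - 35*a^2*x + 2*a*x^4 + 7*a*x^3 - 2*a*x^2 + x^3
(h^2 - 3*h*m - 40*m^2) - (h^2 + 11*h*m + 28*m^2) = -14*h*m - 68*m^2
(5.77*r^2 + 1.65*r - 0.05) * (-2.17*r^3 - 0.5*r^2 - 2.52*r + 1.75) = -12.5209*r^5 - 6.4655*r^4 - 15.2569*r^3 + 5.9645*r^2 + 3.0135*r - 0.0875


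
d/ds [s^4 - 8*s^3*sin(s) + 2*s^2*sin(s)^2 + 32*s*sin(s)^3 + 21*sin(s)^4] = -8*s^3*cos(s) + 4*s^3 - 24*s^2*sin(s) + 2*s^2*sin(2*s) + 96*s*sin(s)^2*cos(s) + 4*s*sin(s)^2 + 84*sin(s)^3*cos(s) + 32*sin(s)^3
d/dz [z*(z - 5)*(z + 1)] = 3*z^2 - 8*z - 5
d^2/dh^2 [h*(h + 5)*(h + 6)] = 6*h + 22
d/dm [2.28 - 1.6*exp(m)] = -1.6*exp(m)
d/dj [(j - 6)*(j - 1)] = 2*j - 7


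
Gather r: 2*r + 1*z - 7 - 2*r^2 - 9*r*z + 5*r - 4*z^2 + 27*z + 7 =-2*r^2 + r*(7 - 9*z) - 4*z^2 + 28*z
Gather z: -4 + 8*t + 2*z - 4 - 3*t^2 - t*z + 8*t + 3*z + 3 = -3*t^2 + 16*t + z*(5 - t) - 5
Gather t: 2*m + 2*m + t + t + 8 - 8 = 4*m + 2*t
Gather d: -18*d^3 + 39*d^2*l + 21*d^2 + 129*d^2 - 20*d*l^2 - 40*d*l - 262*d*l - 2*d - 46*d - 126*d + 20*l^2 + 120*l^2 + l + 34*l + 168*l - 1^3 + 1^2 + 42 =-18*d^3 + d^2*(39*l + 150) + d*(-20*l^2 - 302*l - 174) + 140*l^2 + 203*l + 42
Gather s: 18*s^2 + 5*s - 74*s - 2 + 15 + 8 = 18*s^2 - 69*s + 21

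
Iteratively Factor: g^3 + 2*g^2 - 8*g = (g - 2)*(g^2 + 4*g) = (g - 2)*(g + 4)*(g)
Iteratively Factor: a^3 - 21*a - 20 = (a + 1)*(a^2 - a - 20) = (a - 5)*(a + 1)*(a + 4)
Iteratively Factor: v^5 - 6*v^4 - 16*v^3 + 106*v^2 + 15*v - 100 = (v + 1)*(v^4 - 7*v^3 - 9*v^2 + 115*v - 100) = (v - 1)*(v + 1)*(v^3 - 6*v^2 - 15*v + 100) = (v - 1)*(v + 1)*(v + 4)*(v^2 - 10*v + 25) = (v - 5)*(v - 1)*(v + 1)*(v + 4)*(v - 5)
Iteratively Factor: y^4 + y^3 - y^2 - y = (y)*(y^3 + y^2 - y - 1) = y*(y + 1)*(y^2 - 1) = y*(y - 1)*(y + 1)*(y + 1)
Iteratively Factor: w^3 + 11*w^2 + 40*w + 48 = (w + 4)*(w^2 + 7*w + 12) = (w + 3)*(w + 4)*(w + 4)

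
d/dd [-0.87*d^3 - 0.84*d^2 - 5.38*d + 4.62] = -2.61*d^2 - 1.68*d - 5.38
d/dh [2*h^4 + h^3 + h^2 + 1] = h*(8*h^2 + 3*h + 2)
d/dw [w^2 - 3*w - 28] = 2*w - 3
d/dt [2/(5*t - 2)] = -10/(5*t - 2)^2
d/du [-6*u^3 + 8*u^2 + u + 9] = -18*u^2 + 16*u + 1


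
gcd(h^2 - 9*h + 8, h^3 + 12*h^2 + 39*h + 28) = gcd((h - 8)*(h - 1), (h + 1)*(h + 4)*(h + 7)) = 1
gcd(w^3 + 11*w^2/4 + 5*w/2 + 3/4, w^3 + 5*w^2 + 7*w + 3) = w^2 + 2*w + 1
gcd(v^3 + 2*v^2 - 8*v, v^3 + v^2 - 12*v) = v^2 + 4*v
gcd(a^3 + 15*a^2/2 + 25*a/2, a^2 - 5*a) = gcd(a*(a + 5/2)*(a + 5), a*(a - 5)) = a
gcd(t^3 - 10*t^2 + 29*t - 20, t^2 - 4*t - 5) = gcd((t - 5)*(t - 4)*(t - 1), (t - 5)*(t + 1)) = t - 5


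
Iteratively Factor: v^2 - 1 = (v - 1)*(v + 1)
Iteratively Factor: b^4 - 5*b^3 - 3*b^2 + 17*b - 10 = (b - 1)*(b^3 - 4*b^2 - 7*b + 10) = (b - 1)*(b + 2)*(b^2 - 6*b + 5) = (b - 5)*(b - 1)*(b + 2)*(b - 1)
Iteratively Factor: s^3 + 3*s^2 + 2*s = (s + 2)*(s^2 + s) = s*(s + 2)*(s + 1)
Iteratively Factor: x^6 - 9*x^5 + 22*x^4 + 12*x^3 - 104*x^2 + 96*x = (x - 3)*(x^5 - 6*x^4 + 4*x^3 + 24*x^2 - 32*x) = (x - 3)*(x + 2)*(x^4 - 8*x^3 + 20*x^2 - 16*x) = (x - 3)*(x - 2)*(x + 2)*(x^3 - 6*x^2 + 8*x) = x*(x - 3)*(x - 2)*(x + 2)*(x^2 - 6*x + 8) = x*(x - 3)*(x - 2)^2*(x + 2)*(x - 4)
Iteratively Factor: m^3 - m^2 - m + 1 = (m - 1)*(m^2 - 1) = (m - 1)^2*(m + 1)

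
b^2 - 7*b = b*(b - 7)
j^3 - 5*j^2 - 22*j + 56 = (j - 7)*(j - 2)*(j + 4)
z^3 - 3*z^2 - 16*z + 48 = (z - 4)*(z - 3)*(z + 4)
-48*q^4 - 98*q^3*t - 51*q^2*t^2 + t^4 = (-8*q + t)*(q + t)^2*(6*q + t)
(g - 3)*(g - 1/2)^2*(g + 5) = g^4 + g^3 - 67*g^2/4 + 31*g/2 - 15/4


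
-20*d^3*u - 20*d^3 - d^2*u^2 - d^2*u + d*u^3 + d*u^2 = (-5*d + u)*(4*d + u)*(d*u + d)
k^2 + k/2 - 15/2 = (k - 5/2)*(k + 3)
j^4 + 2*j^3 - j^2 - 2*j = j*(j - 1)*(j + 1)*(j + 2)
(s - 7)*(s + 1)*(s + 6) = s^3 - 43*s - 42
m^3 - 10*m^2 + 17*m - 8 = (m - 8)*(m - 1)^2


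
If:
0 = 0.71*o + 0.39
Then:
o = -0.55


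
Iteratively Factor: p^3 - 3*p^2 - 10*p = (p)*(p^2 - 3*p - 10) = p*(p - 5)*(p + 2)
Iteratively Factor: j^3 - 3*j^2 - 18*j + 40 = (j + 4)*(j^2 - 7*j + 10) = (j - 5)*(j + 4)*(j - 2)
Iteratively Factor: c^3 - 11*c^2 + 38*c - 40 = (c - 5)*(c^2 - 6*c + 8) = (c - 5)*(c - 4)*(c - 2)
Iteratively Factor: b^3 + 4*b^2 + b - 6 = (b + 2)*(b^2 + 2*b - 3) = (b + 2)*(b + 3)*(b - 1)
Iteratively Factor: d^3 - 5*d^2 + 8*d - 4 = (d - 2)*(d^2 - 3*d + 2) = (d - 2)*(d - 1)*(d - 2)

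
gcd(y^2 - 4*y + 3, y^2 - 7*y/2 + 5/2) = y - 1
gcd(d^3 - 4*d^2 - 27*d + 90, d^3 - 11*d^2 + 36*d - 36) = d^2 - 9*d + 18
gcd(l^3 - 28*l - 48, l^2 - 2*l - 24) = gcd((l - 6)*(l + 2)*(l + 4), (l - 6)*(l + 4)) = l^2 - 2*l - 24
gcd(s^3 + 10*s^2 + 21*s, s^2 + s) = s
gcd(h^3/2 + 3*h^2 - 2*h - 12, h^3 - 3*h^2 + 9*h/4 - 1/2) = h - 2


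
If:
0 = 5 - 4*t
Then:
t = 5/4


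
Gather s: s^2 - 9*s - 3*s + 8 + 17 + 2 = s^2 - 12*s + 27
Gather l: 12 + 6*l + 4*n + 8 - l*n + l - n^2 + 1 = l*(7 - n) - n^2 + 4*n + 21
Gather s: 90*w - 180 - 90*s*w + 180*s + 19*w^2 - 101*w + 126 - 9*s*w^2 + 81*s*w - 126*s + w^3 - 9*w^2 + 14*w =s*(-9*w^2 - 9*w + 54) + w^3 + 10*w^2 + 3*w - 54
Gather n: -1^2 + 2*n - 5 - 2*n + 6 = 0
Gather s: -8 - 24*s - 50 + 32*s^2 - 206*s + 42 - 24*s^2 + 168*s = 8*s^2 - 62*s - 16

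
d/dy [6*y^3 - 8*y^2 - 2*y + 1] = 18*y^2 - 16*y - 2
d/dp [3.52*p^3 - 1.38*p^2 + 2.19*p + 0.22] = 10.56*p^2 - 2.76*p + 2.19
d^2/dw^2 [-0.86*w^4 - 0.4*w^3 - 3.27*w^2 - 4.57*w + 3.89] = -10.32*w^2 - 2.4*w - 6.54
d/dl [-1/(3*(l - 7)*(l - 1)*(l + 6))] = ((l - 7)*(l - 1) + (l - 7)*(l + 6) + (l - 1)*(l + 6))/(3*(l - 7)^2*(l - 1)^2*(l + 6)^2)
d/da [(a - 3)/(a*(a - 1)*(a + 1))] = (-2*a^3 + 9*a^2 - 3)/(a^6 - 2*a^4 + a^2)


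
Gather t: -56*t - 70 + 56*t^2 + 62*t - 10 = 56*t^2 + 6*t - 80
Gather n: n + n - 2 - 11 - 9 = 2*n - 22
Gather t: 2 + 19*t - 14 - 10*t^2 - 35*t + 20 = -10*t^2 - 16*t + 8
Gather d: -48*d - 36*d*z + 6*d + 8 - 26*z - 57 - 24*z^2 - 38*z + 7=d*(-36*z - 42) - 24*z^2 - 64*z - 42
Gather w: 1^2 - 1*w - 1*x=-w - x + 1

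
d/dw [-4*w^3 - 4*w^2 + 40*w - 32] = -12*w^2 - 8*w + 40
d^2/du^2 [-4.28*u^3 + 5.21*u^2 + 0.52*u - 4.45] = 10.42 - 25.68*u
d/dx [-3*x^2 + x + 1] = 1 - 6*x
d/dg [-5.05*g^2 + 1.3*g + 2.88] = 1.3 - 10.1*g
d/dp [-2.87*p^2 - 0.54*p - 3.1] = -5.74*p - 0.54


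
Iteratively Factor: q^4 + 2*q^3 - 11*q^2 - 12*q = (q + 4)*(q^3 - 2*q^2 - 3*q) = (q + 1)*(q + 4)*(q^2 - 3*q) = q*(q + 1)*(q + 4)*(q - 3)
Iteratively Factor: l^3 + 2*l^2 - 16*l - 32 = (l + 4)*(l^2 - 2*l - 8) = (l + 2)*(l + 4)*(l - 4)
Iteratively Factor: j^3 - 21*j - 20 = (j + 1)*(j^2 - j - 20) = (j - 5)*(j + 1)*(j + 4)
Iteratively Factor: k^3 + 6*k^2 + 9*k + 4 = (k + 1)*(k^2 + 5*k + 4) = (k + 1)^2*(k + 4)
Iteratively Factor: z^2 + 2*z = (z + 2)*(z)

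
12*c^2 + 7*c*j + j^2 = (3*c + j)*(4*c + j)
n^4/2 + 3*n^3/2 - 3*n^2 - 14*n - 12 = (n/2 + 1)*(n - 3)*(n + 2)^2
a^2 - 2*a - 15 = (a - 5)*(a + 3)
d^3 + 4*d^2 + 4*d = d*(d + 2)^2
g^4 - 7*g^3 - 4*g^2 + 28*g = g*(g - 7)*(g - 2)*(g + 2)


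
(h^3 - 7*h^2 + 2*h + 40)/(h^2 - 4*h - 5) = (h^2 - 2*h - 8)/(h + 1)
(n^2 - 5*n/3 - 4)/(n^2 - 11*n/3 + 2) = (3*n + 4)/(3*n - 2)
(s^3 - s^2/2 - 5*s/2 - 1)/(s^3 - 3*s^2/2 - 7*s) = (-2*s^3 + s^2 + 5*s + 2)/(s*(-2*s^2 + 3*s + 14))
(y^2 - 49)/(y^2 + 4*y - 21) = (y - 7)/(y - 3)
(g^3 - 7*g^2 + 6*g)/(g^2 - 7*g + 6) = g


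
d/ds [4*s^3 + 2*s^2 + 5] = 4*s*(3*s + 1)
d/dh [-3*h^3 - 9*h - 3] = -9*h^2 - 9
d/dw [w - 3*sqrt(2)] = 1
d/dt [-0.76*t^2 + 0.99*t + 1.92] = 0.99 - 1.52*t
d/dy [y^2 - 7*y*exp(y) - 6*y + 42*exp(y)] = -7*y*exp(y) + 2*y + 35*exp(y) - 6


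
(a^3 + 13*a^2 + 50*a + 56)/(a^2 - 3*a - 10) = (a^2 + 11*a + 28)/(a - 5)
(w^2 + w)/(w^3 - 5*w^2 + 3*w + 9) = w/(w^2 - 6*w + 9)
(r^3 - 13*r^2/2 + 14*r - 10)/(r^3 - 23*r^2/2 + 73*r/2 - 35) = (r - 2)/(r - 7)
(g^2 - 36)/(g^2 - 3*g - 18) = (g + 6)/(g + 3)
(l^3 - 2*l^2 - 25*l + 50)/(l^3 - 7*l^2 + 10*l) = (l + 5)/l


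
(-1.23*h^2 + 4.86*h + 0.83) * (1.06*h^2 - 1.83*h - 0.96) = -1.3038*h^4 + 7.4025*h^3 - 6.8332*h^2 - 6.1845*h - 0.7968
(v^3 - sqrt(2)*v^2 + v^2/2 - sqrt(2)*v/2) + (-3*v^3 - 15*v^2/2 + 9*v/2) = -2*v^3 - 7*v^2 - sqrt(2)*v^2 - sqrt(2)*v/2 + 9*v/2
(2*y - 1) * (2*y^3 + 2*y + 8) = 4*y^4 - 2*y^3 + 4*y^2 + 14*y - 8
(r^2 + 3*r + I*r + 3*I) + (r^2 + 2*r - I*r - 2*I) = 2*r^2 + 5*r + I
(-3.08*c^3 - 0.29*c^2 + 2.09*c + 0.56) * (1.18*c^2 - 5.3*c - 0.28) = -3.6344*c^5 + 15.9818*c^4 + 4.8656*c^3 - 10.335*c^2 - 3.5532*c - 0.1568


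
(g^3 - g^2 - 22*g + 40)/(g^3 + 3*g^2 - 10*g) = (g - 4)/g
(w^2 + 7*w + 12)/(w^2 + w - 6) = (w + 4)/(w - 2)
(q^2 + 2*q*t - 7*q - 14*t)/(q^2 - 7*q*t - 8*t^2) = (-q^2 - 2*q*t + 7*q + 14*t)/(-q^2 + 7*q*t + 8*t^2)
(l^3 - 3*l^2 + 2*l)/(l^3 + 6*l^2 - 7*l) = (l - 2)/(l + 7)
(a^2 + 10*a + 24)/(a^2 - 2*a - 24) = (a + 6)/(a - 6)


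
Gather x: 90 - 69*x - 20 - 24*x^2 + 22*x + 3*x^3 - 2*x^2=3*x^3 - 26*x^2 - 47*x + 70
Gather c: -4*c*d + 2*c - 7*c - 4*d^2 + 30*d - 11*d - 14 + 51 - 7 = c*(-4*d - 5) - 4*d^2 + 19*d + 30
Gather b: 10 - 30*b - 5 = 5 - 30*b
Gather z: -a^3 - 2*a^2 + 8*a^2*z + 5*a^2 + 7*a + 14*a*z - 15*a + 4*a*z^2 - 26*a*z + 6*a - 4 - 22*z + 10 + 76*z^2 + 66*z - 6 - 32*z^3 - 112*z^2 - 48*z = -a^3 + 3*a^2 - 2*a - 32*z^3 + z^2*(4*a - 36) + z*(8*a^2 - 12*a - 4)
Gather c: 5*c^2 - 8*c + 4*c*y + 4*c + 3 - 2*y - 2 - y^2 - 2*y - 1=5*c^2 + c*(4*y - 4) - y^2 - 4*y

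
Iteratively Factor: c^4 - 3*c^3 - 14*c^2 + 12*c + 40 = (c + 2)*(c^3 - 5*c^2 - 4*c + 20) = (c - 5)*(c + 2)*(c^2 - 4) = (c - 5)*(c - 2)*(c + 2)*(c + 2)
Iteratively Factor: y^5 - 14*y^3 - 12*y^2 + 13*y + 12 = (y - 1)*(y^4 + y^3 - 13*y^2 - 25*y - 12) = (y - 1)*(y + 3)*(y^3 - 2*y^2 - 7*y - 4) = (y - 1)*(y + 1)*(y + 3)*(y^2 - 3*y - 4) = (y - 1)*(y + 1)^2*(y + 3)*(y - 4)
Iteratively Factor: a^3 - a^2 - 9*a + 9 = (a - 1)*(a^2 - 9) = (a - 1)*(a + 3)*(a - 3)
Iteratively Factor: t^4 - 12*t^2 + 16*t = (t - 2)*(t^3 + 2*t^2 - 8*t) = (t - 2)*(t + 4)*(t^2 - 2*t) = (t - 2)^2*(t + 4)*(t)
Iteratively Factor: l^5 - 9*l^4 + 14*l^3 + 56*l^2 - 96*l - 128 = (l - 4)*(l^4 - 5*l^3 - 6*l^2 + 32*l + 32) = (l - 4)*(l + 2)*(l^3 - 7*l^2 + 8*l + 16) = (l - 4)^2*(l + 2)*(l^2 - 3*l - 4) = (l - 4)^2*(l + 1)*(l + 2)*(l - 4)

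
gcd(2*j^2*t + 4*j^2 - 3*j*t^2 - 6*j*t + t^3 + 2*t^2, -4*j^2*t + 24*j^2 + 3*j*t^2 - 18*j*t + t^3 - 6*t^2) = -j + t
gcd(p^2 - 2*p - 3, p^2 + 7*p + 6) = p + 1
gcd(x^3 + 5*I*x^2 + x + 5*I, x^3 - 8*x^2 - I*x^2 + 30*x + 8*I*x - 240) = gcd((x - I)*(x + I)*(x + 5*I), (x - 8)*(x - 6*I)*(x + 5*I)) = x + 5*I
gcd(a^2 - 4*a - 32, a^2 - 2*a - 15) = 1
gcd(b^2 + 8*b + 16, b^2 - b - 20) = b + 4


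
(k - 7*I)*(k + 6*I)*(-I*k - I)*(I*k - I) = k^4 - I*k^3 + 41*k^2 + I*k - 42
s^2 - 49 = (s - 7)*(s + 7)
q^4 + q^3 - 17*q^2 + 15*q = q*(q - 3)*(q - 1)*(q + 5)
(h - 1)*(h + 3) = h^2 + 2*h - 3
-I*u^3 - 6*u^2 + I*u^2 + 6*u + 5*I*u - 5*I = (u - 5*I)*(u - I)*(-I*u + I)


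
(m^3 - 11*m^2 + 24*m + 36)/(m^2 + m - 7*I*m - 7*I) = (m^2 - 12*m + 36)/(m - 7*I)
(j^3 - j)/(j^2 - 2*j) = (j^2 - 1)/(j - 2)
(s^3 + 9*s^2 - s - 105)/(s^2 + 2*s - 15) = s + 7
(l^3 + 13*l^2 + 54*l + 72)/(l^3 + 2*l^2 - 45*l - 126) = (l + 4)/(l - 7)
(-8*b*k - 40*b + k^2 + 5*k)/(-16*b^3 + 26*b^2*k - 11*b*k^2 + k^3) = (k + 5)/(2*b^2 - 3*b*k + k^2)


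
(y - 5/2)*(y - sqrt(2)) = y^2 - 5*y/2 - sqrt(2)*y + 5*sqrt(2)/2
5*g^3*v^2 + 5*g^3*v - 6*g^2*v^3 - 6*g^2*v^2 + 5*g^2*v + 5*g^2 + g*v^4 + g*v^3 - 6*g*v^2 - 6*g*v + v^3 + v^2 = (-5*g + v)*(-g + v)*(v + 1)*(g*v + 1)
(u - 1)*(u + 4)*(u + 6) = u^3 + 9*u^2 + 14*u - 24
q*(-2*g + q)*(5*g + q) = -10*g^2*q + 3*g*q^2 + q^3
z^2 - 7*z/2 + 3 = (z - 2)*(z - 3/2)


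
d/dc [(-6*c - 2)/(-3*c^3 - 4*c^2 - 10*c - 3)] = 2*(-2*c - 1)/(c^4 + 2*c^3 + 7*c^2 + 6*c + 9)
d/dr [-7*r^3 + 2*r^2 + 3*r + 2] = -21*r^2 + 4*r + 3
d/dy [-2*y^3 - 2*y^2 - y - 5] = -6*y^2 - 4*y - 1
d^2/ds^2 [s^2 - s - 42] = 2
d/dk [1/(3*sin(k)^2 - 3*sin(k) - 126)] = (1 - 2*sin(k))*cos(k)/(3*(sin(k) + cos(k)^2 + 41)^2)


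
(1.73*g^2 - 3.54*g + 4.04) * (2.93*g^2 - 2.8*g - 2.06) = 5.0689*g^4 - 15.2162*g^3 + 18.1854*g^2 - 4.0196*g - 8.3224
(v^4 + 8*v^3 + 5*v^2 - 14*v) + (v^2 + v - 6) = v^4 + 8*v^3 + 6*v^2 - 13*v - 6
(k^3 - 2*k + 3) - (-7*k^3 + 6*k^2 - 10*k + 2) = 8*k^3 - 6*k^2 + 8*k + 1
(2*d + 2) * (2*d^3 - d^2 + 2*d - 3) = 4*d^4 + 2*d^3 + 2*d^2 - 2*d - 6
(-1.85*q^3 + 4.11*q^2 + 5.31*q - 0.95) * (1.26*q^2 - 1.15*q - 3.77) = -2.331*q^5 + 7.3061*q^4 + 8.9386*q^3 - 22.7982*q^2 - 18.9262*q + 3.5815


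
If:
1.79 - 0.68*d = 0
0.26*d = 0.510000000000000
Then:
No Solution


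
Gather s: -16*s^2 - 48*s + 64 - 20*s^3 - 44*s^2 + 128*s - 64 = -20*s^3 - 60*s^2 + 80*s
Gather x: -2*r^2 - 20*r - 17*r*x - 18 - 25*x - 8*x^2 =-2*r^2 - 20*r - 8*x^2 + x*(-17*r - 25) - 18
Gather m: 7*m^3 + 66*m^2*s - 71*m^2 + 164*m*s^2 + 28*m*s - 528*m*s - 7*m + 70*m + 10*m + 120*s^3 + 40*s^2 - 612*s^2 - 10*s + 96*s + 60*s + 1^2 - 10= 7*m^3 + m^2*(66*s - 71) + m*(164*s^2 - 500*s + 73) + 120*s^3 - 572*s^2 + 146*s - 9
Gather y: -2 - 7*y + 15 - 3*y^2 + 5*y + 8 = -3*y^2 - 2*y + 21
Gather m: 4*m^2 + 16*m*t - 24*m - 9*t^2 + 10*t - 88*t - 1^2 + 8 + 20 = 4*m^2 + m*(16*t - 24) - 9*t^2 - 78*t + 27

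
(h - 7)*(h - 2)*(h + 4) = h^3 - 5*h^2 - 22*h + 56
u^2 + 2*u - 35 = (u - 5)*(u + 7)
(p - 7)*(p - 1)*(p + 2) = p^3 - 6*p^2 - 9*p + 14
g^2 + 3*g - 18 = (g - 3)*(g + 6)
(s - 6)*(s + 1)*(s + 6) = s^3 + s^2 - 36*s - 36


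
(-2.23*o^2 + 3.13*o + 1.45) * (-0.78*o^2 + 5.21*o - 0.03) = 1.7394*o^4 - 14.0597*o^3 + 15.2432*o^2 + 7.4606*o - 0.0435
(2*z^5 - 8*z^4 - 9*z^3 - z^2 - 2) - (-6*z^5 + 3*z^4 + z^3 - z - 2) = 8*z^5 - 11*z^4 - 10*z^3 - z^2 + z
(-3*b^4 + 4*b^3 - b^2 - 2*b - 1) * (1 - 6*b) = 18*b^5 - 27*b^4 + 10*b^3 + 11*b^2 + 4*b - 1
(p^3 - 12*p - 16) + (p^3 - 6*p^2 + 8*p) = 2*p^3 - 6*p^2 - 4*p - 16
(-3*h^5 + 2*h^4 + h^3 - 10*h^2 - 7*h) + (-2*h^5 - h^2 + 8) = -5*h^5 + 2*h^4 + h^3 - 11*h^2 - 7*h + 8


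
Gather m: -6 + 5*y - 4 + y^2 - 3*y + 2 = y^2 + 2*y - 8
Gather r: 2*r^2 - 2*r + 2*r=2*r^2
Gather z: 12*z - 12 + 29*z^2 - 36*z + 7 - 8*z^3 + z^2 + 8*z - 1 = -8*z^3 + 30*z^2 - 16*z - 6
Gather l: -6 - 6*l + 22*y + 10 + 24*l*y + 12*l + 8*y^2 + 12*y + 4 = l*(24*y + 6) + 8*y^2 + 34*y + 8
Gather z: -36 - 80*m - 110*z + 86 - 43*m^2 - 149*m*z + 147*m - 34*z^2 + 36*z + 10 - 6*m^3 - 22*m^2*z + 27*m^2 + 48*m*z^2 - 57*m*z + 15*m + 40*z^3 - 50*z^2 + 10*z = -6*m^3 - 16*m^2 + 82*m + 40*z^3 + z^2*(48*m - 84) + z*(-22*m^2 - 206*m - 64) + 60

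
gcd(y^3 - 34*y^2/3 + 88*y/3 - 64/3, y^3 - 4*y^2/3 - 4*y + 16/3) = y^2 - 10*y/3 + 8/3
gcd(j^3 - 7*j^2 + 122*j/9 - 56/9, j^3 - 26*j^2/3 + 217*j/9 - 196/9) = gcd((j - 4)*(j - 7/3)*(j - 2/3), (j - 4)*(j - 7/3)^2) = j^2 - 19*j/3 + 28/3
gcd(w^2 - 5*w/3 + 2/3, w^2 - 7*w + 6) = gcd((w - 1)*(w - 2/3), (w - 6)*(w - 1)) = w - 1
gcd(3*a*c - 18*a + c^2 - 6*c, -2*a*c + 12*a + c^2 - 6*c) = c - 6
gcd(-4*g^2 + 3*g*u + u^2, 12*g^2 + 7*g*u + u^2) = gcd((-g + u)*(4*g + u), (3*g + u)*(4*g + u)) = 4*g + u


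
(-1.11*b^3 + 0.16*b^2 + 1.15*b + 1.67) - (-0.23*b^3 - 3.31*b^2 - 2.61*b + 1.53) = -0.88*b^3 + 3.47*b^2 + 3.76*b + 0.14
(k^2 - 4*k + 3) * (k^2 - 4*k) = k^4 - 8*k^3 + 19*k^2 - 12*k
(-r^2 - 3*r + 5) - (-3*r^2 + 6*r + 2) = 2*r^2 - 9*r + 3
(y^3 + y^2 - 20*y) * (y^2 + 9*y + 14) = y^5 + 10*y^4 + 3*y^3 - 166*y^2 - 280*y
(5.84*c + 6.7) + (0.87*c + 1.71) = 6.71*c + 8.41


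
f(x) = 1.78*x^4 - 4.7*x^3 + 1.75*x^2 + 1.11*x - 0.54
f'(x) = 7.12*x^3 - 14.1*x^2 + 3.5*x + 1.11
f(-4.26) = 976.06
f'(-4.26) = -820.12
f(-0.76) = 2.28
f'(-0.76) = -12.82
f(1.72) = -1.79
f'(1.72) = 1.65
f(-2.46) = 142.48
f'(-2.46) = -198.82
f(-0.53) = 0.20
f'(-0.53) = -5.77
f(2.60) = 12.91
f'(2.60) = 40.04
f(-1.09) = 8.93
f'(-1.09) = -28.68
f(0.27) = -0.20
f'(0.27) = 1.17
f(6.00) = 1360.80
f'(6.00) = 1052.43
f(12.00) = 29053.26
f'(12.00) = 10316.07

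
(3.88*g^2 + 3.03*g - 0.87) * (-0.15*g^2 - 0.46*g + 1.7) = -0.582*g^4 - 2.2393*g^3 + 5.3327*g^2 + 5.5512*g - 1.479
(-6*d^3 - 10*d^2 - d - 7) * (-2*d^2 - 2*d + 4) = 12*d^5 + 32*d^4 - 2*d^3 - 24*d^2 + 10*d - 28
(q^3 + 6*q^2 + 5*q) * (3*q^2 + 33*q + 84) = 3*q^5 + 51*q^4 + 297*q^3 + 669*q^2 + 420*q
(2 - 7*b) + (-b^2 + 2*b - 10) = -b^2 - 5*b - 8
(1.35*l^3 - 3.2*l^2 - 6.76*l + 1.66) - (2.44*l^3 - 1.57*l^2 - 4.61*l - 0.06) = -1.09*l^3 - 1.63*l^2 - 2.15*l + 1.72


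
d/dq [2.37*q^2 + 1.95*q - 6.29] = 4.74*q + 1.95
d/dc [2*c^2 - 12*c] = 4*c - 12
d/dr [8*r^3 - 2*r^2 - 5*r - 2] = 24*r^2 - 4*r - 5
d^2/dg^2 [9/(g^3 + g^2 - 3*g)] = 18*(-g*(3*g + 1)*(g^2 + g - 3) + (3*g^2 + 2*g - 3)^2)/(g^3*(g^2 + g - 3)^3)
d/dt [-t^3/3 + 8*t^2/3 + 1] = t*(16 - 3*t)/3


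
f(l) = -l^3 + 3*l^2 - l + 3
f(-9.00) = 984.00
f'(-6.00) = -145.00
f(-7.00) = 500.00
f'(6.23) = -80.06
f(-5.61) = 279.58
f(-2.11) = 27.86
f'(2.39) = -3.80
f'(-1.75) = -20.69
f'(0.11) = -0.38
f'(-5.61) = -129.08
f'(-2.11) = -27.02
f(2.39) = 4.09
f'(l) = -3*l^2 + 6*l - 1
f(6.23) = -128.60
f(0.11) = 2.92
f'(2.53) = -5.02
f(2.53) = 3.48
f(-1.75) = 19.30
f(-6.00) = 333.00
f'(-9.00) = -298.00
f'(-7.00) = -190.00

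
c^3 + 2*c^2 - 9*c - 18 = (c - 3)*(c + 2)*(c + 3)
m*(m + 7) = m^2 + 7*m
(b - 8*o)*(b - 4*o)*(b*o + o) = b^3*o - 12*b^2*o^2 + b^2*o + 32*b*o^3 - 12*b*o^2 + 32*o^3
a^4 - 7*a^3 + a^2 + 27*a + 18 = (a - 6)*(a - 3)*(a + 1)^2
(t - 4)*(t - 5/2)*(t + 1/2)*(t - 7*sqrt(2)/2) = t^4 - 6*t^3 - 7*sqrt(2)*t^3/2 + 27*t^2/4 + 21*sqrt(2)*t^2 - 189*sqrt(2)*t/8 + 5*t - 35*sqrt(2)/2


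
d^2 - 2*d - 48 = (d - 8)*(d + 6)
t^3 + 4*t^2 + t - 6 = (t - 1)*(t + 2)*(t + 3)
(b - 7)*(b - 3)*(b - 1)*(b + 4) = b^4 - 7*b^3 - 13*b^2 + 103*b - 84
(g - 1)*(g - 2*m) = g^2 - 2*g*m - g + 2*m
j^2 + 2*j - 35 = (j - 5)*(j + 7)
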